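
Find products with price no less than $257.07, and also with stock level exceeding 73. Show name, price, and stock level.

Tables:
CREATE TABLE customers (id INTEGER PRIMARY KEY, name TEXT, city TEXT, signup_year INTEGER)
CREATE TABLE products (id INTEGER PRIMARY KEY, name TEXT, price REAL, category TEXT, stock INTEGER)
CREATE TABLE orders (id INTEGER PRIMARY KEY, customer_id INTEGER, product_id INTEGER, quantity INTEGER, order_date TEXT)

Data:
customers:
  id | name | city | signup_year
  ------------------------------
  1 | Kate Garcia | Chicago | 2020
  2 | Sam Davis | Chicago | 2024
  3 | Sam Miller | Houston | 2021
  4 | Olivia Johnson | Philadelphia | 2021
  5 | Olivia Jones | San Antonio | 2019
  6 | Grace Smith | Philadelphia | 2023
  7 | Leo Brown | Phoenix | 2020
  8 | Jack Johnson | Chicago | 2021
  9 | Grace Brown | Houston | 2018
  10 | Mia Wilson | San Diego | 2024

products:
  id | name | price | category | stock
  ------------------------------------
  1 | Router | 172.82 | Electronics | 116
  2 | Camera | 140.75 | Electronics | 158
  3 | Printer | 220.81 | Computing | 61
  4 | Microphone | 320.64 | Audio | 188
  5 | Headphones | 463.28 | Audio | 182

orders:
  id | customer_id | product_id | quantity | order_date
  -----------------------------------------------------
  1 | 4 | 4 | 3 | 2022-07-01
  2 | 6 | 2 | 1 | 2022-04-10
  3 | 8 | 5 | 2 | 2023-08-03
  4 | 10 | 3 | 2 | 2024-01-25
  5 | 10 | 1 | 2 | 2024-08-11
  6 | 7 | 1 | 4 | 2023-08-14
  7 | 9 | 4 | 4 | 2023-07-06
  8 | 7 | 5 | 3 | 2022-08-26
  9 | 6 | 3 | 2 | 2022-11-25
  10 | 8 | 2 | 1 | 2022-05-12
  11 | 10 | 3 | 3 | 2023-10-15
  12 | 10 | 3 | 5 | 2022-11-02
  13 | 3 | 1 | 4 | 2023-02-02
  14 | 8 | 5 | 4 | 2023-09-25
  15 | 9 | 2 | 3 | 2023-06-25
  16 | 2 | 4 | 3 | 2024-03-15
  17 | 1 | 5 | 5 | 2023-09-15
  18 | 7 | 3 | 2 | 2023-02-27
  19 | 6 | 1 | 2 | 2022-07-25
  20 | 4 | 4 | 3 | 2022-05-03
SELECT name, price, stock FROM products WHERE price >= 257.07 AND stock > 73

Execution result:
name | price | stock
Microphone | 320.64 | 188
Headphones | 463.28 | 182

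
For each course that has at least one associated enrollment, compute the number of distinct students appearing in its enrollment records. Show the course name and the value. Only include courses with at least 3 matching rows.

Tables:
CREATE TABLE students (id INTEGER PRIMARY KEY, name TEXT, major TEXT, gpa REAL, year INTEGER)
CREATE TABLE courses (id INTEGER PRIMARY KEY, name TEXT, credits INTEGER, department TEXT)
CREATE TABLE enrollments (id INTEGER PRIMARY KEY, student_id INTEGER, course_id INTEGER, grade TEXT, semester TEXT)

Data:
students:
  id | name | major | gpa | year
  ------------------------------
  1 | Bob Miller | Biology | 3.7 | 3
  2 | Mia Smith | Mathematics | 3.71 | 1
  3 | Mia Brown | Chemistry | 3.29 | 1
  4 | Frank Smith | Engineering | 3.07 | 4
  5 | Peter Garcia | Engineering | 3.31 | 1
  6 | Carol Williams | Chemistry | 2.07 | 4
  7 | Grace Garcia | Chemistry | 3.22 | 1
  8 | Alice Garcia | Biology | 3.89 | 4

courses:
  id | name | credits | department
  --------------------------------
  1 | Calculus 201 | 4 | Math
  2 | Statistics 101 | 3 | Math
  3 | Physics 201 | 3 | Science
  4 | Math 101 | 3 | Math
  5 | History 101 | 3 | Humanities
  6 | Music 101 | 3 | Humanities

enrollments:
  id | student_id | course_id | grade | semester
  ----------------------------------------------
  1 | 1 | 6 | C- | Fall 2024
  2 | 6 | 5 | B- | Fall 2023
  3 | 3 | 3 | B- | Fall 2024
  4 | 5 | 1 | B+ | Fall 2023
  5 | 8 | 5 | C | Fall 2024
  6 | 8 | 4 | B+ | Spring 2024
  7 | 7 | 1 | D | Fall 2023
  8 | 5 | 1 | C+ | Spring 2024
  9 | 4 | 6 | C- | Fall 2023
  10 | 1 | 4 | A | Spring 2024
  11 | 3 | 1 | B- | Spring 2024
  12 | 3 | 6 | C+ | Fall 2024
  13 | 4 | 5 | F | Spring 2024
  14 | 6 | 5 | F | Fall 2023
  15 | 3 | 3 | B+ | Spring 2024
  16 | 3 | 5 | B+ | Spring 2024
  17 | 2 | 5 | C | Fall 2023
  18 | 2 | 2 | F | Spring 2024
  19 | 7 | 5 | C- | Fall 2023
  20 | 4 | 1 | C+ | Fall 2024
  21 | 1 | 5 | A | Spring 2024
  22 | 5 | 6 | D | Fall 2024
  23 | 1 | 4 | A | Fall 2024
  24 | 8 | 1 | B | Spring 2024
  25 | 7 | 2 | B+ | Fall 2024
SELECT p.name, COUNT(DISTINCT c.student_id) AS distinct_student_count FROM enrollments c JOIN courses p ON c.course_id = p.id GROUP BY p.id, p.name HAVING COUNT(*) >= 3

Execution result:
name | distinct_student_count
Calculus 201 | 5
Math 101 | 2
History 101 | 7
Music 101 | 4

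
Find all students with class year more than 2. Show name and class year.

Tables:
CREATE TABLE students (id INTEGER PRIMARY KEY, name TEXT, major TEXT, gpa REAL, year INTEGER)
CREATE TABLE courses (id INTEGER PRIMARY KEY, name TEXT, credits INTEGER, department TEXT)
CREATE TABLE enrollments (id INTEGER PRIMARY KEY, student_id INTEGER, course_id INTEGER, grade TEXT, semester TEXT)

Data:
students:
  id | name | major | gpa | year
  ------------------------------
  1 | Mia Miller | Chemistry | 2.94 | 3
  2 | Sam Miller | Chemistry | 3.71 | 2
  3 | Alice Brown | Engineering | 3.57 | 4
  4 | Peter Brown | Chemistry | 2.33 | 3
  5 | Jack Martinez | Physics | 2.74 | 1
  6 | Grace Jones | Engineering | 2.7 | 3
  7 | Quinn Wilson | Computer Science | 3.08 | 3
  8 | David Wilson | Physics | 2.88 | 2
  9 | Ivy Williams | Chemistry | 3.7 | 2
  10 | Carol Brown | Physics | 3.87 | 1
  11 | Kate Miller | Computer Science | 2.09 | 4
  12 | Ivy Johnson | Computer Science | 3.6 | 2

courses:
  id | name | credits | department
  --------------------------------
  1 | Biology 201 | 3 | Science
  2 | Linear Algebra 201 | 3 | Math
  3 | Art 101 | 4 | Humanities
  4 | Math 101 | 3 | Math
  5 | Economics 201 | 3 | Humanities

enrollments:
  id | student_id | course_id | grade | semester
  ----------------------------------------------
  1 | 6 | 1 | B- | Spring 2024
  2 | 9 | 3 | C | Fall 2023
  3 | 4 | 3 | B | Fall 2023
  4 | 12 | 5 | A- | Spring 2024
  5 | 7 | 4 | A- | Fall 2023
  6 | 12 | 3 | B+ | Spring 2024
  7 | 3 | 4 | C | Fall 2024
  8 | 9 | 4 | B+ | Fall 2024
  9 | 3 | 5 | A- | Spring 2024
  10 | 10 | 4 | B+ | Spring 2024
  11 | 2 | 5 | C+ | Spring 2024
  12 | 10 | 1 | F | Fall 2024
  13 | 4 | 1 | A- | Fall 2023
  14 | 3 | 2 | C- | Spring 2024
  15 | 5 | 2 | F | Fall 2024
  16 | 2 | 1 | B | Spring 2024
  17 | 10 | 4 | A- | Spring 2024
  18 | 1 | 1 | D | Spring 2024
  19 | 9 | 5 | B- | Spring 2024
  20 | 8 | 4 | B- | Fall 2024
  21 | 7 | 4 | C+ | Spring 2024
SELECT name, year FROM students WHERE year > 2

Execution result:
name | year
Mia Miller | 3
Alice Brown | 4
Peter Brown | 3
Grace Jones | 3
Quinn Wilson | 3
Kate Miller | 4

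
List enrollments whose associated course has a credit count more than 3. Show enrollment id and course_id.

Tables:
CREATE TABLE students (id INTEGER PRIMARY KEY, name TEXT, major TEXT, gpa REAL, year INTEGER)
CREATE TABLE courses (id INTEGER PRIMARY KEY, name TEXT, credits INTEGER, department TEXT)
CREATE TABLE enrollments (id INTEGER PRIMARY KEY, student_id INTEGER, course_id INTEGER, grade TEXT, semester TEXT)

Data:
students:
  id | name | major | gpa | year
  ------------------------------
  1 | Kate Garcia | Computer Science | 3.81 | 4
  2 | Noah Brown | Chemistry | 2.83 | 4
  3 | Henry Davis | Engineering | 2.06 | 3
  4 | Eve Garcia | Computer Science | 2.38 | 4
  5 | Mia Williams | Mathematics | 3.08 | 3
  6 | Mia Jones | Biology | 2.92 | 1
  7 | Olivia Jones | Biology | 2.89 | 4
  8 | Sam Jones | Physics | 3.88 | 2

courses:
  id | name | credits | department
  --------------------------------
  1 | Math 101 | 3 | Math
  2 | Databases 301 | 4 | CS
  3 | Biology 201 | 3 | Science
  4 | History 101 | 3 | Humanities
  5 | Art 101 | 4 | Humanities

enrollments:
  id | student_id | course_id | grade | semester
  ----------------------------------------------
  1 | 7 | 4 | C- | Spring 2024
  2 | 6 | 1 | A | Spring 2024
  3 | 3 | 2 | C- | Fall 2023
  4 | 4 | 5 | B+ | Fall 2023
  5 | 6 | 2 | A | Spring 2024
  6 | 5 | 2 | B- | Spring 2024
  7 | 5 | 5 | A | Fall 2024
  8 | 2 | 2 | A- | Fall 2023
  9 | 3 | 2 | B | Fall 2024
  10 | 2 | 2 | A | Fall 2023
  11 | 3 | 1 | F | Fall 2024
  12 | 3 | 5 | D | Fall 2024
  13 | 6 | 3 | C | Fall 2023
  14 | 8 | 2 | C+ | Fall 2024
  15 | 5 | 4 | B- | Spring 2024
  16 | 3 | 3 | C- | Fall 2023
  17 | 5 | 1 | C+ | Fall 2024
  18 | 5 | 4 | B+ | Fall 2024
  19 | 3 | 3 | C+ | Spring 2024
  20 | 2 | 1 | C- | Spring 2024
SELECT id, course_id FROM enrollments WHERE course_id IN (SELECT id FROM courses WHERE credits > 3)

Execution result:
id | course_id
3 | 2
4 | 5
5 | 2
6 | 2
7 | 5
8 | 2
9 | 2
10 | 2
12 | 5
14 | 2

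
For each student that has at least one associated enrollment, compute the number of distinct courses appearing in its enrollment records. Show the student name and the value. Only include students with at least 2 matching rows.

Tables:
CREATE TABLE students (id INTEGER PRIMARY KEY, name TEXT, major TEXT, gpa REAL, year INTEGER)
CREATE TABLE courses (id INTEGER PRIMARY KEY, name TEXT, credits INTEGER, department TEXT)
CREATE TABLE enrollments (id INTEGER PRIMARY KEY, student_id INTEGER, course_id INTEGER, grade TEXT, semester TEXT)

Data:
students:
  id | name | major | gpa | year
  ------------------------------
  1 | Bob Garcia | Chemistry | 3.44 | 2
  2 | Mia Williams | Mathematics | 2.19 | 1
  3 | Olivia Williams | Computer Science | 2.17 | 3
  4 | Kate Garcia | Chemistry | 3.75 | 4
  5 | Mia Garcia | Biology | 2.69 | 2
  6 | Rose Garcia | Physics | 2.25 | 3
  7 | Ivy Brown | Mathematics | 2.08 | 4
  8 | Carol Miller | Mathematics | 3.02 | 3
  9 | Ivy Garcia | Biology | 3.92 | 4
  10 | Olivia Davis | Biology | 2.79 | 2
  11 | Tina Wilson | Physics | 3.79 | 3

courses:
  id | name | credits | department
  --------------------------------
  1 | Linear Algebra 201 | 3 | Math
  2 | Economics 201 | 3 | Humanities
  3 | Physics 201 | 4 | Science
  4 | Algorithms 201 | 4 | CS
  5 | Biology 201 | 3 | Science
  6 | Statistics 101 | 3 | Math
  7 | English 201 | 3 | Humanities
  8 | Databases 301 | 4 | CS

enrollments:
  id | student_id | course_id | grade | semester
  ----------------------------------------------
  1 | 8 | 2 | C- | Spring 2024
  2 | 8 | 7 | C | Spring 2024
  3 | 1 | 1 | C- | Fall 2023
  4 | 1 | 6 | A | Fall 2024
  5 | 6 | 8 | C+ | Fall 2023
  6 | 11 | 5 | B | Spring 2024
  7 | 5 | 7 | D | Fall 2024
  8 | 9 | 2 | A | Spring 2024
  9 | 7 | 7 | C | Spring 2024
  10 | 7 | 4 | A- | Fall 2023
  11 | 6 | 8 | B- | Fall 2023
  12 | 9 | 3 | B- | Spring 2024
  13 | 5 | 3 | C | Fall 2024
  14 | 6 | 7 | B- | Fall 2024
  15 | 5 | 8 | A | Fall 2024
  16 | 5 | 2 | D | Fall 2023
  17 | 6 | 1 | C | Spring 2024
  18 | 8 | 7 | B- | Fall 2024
SELECT p.name, COUNT(DISTINCT c.course_id) AS distinct_course_count FROM enrollments c JOIN students p ON c.student_id = p.id GROUP BY p.id, p.name HAVING COUNT(*) >= 2

Execution result:
name | distinct_course_count
Bob Garcia | 2
Mia Garcia | 4
Rose Garcia | 3
Ivy Brown | 2
Carol Miller | 2
Ivy Garcia | 2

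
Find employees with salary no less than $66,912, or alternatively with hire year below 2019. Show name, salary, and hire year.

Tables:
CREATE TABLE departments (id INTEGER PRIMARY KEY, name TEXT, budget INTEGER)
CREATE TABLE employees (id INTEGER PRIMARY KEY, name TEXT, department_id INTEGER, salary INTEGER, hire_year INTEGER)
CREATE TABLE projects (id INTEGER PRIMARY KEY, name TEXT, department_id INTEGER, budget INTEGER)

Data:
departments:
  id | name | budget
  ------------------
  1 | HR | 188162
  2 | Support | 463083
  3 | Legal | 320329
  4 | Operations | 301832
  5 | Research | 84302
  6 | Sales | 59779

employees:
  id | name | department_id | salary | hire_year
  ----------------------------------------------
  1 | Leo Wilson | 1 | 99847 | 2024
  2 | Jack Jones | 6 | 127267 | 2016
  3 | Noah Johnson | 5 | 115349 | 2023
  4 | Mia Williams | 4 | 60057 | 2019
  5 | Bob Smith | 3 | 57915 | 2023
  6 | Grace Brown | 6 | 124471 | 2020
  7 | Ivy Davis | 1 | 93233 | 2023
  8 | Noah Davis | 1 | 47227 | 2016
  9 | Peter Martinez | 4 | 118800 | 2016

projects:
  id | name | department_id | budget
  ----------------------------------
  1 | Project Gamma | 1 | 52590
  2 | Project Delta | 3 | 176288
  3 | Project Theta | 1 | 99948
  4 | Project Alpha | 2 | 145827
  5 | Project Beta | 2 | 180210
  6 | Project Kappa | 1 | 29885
SELECT name, salary, hire_year FROM employees WHERE salary >= 66912 OR hire_year < 2019

Execution result:
name | salary | hire_year
Leo Wilson | 99847 | 2024
Jack Jones | 127267 | 2016
Noah Johnson | 115349 | 2023
Grace Brown | 124471 | 2020
Ivy Davis | 93233 | 2023
Noah Davis | 47227 | 2016
Peter Martinez | 118800 | 2016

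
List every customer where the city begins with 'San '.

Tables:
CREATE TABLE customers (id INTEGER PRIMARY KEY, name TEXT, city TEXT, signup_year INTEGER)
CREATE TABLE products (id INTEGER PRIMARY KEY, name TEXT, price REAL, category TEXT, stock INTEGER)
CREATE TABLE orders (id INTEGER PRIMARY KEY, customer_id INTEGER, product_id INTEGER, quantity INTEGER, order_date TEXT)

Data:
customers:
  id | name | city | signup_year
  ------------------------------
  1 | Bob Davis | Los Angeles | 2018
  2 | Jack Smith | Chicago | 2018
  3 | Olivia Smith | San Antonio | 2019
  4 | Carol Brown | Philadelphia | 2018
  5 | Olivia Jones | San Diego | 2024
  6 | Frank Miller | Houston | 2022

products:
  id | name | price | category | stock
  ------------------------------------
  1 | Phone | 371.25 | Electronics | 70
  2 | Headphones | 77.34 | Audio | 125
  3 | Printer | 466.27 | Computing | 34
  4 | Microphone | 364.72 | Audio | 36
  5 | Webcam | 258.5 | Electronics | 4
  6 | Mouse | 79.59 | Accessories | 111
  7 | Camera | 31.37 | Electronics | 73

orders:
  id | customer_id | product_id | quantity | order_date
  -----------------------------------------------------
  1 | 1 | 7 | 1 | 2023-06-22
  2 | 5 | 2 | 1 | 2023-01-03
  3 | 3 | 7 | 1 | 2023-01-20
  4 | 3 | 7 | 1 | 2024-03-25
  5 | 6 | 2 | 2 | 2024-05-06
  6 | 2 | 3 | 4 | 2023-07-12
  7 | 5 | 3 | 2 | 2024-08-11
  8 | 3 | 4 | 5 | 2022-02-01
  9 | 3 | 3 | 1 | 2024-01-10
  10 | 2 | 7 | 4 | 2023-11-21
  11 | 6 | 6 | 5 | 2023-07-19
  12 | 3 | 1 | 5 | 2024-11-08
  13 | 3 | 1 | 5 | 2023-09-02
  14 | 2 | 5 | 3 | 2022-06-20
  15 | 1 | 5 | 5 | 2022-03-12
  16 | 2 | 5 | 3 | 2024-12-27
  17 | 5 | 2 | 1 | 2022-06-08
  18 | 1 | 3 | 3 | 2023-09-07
SELECT name, city FROM customers WHERE city LIKE 'San %'

Execution result:
name | city
Olivia Smith | San Antonio
Olivia Jones | San Diego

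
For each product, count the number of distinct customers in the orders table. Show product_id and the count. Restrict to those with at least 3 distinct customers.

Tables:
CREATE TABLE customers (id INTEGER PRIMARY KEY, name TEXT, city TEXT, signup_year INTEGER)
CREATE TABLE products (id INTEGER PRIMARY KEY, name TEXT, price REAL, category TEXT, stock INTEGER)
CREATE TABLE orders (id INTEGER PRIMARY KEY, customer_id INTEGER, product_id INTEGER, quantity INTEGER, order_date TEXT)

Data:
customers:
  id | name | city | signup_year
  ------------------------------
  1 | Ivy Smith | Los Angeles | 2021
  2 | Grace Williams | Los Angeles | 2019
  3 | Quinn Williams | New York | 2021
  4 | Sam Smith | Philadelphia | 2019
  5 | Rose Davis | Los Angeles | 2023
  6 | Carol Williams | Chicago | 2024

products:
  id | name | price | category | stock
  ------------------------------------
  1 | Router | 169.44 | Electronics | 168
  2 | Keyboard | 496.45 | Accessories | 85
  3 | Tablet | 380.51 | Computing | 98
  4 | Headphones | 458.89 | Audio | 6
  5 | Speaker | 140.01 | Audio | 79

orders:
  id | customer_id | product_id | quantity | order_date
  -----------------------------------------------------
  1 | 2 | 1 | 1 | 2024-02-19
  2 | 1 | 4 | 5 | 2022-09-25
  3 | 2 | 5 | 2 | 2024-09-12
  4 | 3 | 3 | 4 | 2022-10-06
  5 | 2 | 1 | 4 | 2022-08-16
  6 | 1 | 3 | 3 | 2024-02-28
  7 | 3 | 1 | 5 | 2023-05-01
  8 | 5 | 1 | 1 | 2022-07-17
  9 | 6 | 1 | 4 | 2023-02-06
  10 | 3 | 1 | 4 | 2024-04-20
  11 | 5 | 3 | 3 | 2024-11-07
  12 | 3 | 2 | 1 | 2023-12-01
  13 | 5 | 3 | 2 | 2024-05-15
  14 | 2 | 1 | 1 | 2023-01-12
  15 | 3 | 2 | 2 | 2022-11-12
SELECT product_id, COUNT(DISTINCT customer_id) AS distinct_customer_count FROM orders GROUP BY product_id HAVING COUNT(DISTINCT customer_id) >= 3

Execution result:
product_id | distinct_customer_count
1 | 4
3 | 3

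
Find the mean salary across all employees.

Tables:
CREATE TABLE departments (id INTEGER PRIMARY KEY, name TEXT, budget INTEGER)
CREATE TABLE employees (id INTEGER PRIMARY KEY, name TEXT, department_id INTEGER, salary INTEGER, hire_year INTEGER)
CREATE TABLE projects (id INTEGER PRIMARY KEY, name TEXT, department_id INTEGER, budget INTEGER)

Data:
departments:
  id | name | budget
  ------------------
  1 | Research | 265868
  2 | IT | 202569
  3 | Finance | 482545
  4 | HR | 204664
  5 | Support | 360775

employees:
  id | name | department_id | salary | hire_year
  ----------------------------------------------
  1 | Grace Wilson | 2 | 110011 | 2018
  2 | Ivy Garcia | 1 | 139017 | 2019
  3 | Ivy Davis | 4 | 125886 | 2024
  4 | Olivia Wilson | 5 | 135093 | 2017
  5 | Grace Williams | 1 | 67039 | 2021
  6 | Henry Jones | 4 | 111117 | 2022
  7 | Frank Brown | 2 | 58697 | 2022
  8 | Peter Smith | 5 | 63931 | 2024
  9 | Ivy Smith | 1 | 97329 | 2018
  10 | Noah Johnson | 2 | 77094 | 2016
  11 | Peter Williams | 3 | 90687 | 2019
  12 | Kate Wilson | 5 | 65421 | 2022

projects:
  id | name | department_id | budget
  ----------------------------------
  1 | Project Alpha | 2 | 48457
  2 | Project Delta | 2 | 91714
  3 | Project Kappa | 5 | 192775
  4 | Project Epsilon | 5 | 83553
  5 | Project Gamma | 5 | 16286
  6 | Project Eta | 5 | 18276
SELECT AVG(salary) FROM employees

Execution result:
95110.17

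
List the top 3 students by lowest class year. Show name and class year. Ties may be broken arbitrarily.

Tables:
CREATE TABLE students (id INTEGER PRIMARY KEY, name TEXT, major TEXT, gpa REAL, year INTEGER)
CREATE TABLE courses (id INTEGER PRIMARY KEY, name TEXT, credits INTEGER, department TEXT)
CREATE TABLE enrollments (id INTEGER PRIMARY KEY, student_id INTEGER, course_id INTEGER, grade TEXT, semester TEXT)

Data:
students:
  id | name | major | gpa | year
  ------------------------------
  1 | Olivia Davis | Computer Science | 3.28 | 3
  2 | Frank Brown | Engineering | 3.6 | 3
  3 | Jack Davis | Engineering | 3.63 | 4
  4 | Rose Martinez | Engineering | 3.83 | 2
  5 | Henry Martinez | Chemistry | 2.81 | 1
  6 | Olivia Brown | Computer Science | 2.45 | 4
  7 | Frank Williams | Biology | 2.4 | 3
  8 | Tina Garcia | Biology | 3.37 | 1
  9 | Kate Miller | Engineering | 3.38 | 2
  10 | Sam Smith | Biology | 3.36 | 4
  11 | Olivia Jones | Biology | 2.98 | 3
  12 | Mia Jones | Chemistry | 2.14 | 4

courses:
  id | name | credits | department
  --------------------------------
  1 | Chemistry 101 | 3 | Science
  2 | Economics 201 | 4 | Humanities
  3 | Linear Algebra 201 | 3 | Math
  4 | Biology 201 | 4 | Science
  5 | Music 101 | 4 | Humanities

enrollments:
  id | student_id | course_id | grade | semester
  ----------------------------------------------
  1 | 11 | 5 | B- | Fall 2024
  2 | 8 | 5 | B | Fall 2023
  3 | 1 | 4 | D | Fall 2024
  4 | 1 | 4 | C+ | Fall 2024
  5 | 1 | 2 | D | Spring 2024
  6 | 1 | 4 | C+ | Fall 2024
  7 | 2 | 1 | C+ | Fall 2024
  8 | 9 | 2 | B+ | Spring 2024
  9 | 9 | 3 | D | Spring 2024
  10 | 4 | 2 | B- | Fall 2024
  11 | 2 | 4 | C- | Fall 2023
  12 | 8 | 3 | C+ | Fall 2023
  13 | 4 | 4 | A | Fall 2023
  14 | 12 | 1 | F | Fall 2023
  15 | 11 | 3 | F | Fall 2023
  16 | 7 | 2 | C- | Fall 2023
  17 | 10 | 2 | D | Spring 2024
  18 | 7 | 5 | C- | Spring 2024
SELECT name, year FROM students ORDER BY year ASC LIMIT 3

Execution result:
name | year
Henry Martinez | 1
Tina Garcia | 1
Rose Martinez | 2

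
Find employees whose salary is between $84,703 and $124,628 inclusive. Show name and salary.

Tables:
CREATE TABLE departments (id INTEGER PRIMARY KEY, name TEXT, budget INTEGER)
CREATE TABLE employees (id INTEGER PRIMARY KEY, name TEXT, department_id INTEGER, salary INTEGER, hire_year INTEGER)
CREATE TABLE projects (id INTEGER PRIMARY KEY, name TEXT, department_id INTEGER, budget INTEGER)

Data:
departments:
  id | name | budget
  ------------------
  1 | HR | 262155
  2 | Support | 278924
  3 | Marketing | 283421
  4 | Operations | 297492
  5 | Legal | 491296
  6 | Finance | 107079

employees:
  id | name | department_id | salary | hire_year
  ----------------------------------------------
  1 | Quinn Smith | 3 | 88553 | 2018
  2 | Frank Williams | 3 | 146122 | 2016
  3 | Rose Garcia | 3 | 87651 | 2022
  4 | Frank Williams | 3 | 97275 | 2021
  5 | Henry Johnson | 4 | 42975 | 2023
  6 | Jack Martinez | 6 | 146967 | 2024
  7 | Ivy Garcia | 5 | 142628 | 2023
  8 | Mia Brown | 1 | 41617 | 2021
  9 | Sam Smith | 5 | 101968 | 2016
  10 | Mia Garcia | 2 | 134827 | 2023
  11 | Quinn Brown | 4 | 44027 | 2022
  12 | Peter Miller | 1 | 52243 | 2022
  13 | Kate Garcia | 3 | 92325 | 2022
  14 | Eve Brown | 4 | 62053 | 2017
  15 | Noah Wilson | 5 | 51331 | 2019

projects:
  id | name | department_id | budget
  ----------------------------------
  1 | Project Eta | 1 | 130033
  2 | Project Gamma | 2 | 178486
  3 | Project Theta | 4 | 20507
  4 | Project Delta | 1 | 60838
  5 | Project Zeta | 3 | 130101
SELECT name, salary FROM employees WHERE salary BETWEEN 84703 AND 124628

Execution result:
name | salary
Quinn Smith | 88553
Rose Garcia | 87651
Frank Williams | 97275
Sam Smith | 101968
Kate Garcia | 92325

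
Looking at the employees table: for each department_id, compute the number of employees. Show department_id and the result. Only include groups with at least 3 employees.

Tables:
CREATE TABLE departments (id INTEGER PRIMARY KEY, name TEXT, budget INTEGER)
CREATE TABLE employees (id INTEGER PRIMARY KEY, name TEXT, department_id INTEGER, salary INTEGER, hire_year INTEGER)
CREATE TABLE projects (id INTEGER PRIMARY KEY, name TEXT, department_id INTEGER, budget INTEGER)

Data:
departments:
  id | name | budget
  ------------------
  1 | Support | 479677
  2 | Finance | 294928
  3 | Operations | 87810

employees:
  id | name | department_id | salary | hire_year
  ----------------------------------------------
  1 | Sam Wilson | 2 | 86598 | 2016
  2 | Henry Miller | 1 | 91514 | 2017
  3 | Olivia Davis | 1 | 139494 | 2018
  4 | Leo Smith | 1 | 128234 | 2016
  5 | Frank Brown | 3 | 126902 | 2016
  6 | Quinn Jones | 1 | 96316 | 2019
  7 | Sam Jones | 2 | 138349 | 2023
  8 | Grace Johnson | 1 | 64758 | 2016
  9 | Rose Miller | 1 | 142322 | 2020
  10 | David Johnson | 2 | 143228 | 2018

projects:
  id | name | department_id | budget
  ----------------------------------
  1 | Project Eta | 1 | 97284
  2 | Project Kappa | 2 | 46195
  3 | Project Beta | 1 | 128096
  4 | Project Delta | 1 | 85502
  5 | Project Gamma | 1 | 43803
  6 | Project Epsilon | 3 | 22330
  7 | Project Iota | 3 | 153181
SELECT department_id, COUNT(*) AS n FROM employees GROUP BY department_id HAVING COUNT(*) >= 3

Execution result:
department_id | n
1 | 6
2 | 3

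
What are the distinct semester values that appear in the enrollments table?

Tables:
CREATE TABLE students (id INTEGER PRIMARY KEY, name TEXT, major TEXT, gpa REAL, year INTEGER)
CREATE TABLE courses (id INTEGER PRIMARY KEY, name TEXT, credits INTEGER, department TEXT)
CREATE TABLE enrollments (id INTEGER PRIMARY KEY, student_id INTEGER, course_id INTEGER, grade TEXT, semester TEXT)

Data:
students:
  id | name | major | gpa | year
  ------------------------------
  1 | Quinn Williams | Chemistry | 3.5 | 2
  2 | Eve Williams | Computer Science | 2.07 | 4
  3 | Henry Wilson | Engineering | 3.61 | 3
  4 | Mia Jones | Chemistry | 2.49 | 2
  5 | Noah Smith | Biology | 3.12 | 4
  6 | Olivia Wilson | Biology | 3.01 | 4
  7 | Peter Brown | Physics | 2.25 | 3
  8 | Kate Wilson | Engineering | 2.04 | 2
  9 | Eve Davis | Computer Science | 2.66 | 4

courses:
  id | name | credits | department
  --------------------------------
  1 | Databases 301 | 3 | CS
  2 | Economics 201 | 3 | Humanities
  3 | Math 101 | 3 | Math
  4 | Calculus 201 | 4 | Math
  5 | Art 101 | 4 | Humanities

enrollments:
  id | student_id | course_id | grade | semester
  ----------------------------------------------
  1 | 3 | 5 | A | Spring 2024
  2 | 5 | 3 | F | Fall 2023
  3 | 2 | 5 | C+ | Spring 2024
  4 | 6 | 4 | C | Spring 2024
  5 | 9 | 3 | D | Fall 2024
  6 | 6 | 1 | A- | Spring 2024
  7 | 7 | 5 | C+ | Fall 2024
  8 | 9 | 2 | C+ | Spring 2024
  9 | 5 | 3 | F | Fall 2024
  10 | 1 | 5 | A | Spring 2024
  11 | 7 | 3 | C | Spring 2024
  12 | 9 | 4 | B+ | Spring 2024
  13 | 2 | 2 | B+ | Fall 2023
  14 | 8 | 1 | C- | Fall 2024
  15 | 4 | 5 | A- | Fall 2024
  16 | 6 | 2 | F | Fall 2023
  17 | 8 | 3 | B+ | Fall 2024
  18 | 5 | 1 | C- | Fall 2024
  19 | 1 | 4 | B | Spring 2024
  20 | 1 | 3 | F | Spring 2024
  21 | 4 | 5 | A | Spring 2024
SELECT DISTINCT semester FROM enrollments

Execution result:
semester
Spring 2024
Fall 2023
Fall 2024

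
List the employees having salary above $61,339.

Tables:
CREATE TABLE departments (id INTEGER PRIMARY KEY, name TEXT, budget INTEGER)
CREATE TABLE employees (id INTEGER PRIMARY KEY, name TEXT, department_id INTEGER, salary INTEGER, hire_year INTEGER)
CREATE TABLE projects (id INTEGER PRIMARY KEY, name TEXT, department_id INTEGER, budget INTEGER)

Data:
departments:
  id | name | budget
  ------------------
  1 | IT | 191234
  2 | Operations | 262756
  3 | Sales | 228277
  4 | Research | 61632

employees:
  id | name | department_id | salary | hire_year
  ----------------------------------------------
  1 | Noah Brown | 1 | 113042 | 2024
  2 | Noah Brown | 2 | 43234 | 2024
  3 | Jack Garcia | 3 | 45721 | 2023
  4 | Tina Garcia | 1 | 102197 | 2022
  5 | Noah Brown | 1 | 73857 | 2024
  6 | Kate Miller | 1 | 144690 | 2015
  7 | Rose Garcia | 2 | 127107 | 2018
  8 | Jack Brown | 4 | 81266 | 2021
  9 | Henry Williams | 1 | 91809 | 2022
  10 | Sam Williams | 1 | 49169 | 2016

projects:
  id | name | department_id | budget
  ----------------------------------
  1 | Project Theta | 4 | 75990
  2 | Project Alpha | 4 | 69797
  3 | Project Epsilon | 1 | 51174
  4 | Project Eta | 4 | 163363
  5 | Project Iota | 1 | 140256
SELECT name, salary FROM employees WHERE salary > 61339

Execution result:
name | salary
Noah Brown | 113042
Tina Garcia | 102197
Noah Brown | 73857
Kate Miller | 144690
Rose Garcia | 127107
Jack Brown | 81266
Henry Williams | 91809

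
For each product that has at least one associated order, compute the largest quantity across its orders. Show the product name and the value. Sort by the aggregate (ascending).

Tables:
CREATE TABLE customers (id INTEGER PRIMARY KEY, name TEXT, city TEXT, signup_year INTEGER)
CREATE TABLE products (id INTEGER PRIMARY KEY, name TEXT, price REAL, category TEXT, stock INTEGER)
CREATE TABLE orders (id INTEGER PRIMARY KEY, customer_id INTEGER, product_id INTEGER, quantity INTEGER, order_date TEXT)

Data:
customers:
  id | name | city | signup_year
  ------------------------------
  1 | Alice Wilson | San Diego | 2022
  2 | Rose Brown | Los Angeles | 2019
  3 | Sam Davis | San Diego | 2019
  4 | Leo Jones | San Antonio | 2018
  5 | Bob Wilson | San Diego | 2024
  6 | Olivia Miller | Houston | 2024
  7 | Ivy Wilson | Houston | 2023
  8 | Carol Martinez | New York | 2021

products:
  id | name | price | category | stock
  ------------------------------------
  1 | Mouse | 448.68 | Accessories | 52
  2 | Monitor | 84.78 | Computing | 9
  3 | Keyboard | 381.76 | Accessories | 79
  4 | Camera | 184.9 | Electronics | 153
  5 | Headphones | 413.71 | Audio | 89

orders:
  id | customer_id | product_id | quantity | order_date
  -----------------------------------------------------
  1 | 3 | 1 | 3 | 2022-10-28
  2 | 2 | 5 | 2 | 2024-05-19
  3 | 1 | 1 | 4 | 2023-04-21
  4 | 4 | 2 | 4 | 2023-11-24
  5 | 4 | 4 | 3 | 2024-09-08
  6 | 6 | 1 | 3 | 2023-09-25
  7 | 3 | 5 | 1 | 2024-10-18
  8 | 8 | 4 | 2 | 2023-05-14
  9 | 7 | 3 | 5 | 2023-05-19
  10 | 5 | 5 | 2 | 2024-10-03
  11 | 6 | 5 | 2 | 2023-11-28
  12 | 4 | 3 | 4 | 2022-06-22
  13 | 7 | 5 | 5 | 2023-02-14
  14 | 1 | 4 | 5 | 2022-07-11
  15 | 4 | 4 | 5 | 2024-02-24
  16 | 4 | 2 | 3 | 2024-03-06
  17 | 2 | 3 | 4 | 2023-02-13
SELECT p.name, MAX(c.quantity) AS max_quantity FROM orders c JOIN products p ON c.product_id = p.id GROUP BY p.id, p.name ORDER BY max_quantity ASC

Execution result:
name | max_quantity
Mouse | 4
Monitor | 4
Keyboard | 5
Camera | 5
Headphones | 5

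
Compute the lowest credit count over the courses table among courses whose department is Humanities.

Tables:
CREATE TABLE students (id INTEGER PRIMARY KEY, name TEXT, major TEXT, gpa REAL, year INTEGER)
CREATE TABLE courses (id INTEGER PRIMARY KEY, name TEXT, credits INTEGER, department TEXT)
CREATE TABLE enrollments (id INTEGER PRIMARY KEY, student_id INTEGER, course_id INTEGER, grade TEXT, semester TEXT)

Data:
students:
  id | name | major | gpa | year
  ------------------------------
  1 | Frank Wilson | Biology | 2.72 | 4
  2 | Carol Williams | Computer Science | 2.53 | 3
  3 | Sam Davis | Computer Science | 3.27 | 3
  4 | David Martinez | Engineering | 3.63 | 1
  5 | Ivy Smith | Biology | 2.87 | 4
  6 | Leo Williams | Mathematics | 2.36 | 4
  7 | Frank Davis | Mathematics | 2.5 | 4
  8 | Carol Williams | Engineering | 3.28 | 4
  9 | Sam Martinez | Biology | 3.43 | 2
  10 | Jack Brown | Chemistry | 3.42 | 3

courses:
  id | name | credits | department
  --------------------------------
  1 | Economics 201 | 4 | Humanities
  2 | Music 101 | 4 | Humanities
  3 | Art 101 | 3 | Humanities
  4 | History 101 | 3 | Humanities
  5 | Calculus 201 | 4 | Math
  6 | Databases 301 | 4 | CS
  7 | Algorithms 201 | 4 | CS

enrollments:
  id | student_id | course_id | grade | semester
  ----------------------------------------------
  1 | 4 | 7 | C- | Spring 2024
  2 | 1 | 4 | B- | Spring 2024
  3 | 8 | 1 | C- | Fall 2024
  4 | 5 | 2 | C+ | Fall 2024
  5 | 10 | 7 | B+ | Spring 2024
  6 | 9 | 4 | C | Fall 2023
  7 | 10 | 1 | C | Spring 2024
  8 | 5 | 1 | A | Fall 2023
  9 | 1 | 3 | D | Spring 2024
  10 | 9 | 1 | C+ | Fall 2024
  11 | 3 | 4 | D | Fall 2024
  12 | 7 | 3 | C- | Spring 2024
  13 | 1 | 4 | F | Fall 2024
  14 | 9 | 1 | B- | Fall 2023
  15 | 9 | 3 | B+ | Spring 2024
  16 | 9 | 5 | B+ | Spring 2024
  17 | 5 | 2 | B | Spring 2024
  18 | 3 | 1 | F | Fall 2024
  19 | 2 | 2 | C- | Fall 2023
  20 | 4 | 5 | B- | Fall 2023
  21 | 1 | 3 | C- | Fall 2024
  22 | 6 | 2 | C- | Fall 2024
SELECT MIN(credits) FROM courses WHERE department = 'Humanities'

Execution result:
3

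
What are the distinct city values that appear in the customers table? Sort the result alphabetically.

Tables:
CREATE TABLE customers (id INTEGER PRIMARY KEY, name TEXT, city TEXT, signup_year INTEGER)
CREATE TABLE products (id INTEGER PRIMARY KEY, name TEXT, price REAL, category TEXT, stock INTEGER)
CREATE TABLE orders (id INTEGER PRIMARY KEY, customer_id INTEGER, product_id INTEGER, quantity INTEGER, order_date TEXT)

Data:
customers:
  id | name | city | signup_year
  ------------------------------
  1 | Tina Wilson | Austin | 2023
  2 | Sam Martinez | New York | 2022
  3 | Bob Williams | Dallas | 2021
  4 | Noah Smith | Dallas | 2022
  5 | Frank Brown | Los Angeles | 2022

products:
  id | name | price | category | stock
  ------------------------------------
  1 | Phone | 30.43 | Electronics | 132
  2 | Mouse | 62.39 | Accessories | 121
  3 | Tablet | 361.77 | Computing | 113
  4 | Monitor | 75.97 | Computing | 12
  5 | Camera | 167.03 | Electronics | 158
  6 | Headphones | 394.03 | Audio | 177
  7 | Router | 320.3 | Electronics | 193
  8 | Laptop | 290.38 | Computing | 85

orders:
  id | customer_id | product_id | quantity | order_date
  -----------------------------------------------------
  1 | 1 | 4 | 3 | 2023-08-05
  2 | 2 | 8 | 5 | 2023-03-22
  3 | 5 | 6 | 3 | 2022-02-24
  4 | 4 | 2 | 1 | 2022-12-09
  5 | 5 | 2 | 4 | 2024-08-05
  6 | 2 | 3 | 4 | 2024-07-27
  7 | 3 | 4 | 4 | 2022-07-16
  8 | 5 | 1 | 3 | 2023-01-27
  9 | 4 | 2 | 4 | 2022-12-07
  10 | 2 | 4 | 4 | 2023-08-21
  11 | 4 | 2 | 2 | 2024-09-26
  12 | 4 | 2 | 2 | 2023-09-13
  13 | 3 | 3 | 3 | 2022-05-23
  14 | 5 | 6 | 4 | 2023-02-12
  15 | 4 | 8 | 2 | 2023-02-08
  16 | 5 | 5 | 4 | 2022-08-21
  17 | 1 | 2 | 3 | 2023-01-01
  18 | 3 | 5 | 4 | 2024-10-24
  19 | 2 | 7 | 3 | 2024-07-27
SELECT DISTINCT city FROM customers ORDER BY city

Execution result:
city
Austin
Dallas
Los Angeles
New York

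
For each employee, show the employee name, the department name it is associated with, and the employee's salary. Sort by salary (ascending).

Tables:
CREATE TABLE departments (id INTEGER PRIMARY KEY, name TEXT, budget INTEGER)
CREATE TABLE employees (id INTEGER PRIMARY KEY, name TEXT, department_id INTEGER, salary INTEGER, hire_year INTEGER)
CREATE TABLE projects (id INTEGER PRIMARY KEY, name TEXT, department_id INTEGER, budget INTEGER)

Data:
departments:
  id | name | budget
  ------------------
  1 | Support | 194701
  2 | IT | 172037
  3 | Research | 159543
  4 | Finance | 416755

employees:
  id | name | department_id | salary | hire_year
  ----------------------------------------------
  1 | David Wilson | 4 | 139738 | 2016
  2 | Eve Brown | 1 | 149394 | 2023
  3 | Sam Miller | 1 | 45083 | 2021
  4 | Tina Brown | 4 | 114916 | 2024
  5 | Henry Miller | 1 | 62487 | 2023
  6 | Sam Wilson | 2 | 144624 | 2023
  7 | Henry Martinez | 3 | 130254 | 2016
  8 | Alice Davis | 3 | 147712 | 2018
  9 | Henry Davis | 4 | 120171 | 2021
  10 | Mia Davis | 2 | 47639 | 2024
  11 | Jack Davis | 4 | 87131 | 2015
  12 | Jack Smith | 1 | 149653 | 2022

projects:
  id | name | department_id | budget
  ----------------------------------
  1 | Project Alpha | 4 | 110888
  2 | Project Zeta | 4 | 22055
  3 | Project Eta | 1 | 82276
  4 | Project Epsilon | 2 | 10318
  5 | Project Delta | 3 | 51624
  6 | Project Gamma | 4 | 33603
SELECT c.name, p.name AS department, c.salary FROM employees c JOIN departments p ON c.department_id = p.id ORDER BY c.salary ASC

Execution result:
name | department | salary
Sam Miller | Support | 45083
Mia Davis | IT | 47639
Henry Miller | Support | 62487
Jack Davis | Finance | 87131
Tina Brown | Finance | 114916
Henry Davis | Finance | 120171
Henry Martinez | Research | 130254
David Wilson | Finance | 139738
Sam Wilson | IT | 144624
Alice Davis | Research | 147712
Eve Brown | Support | 149394
Jack Smith | Support | 149653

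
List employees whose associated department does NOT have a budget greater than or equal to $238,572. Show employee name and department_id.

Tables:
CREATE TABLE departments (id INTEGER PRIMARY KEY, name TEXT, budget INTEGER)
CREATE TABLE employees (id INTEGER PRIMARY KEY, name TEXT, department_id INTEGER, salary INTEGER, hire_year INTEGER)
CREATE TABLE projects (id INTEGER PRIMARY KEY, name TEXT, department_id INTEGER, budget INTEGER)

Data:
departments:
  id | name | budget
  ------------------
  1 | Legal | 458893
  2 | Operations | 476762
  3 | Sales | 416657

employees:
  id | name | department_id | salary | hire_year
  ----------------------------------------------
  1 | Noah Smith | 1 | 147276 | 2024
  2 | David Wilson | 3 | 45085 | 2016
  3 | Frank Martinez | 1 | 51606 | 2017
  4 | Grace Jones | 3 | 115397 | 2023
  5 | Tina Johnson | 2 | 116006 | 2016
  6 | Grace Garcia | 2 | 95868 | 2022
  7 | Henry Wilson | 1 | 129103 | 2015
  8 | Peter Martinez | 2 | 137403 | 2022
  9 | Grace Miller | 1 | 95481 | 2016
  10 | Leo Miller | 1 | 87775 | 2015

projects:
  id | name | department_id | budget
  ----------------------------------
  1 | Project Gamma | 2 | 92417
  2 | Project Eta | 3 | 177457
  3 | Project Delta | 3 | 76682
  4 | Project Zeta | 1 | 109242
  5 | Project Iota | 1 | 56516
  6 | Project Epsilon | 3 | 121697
SELECT name, department_id FROM employees WHERE department_id NOT IN (SELECT id FROM departments WHERE budget >= 238572)

Execution result:
(no rows)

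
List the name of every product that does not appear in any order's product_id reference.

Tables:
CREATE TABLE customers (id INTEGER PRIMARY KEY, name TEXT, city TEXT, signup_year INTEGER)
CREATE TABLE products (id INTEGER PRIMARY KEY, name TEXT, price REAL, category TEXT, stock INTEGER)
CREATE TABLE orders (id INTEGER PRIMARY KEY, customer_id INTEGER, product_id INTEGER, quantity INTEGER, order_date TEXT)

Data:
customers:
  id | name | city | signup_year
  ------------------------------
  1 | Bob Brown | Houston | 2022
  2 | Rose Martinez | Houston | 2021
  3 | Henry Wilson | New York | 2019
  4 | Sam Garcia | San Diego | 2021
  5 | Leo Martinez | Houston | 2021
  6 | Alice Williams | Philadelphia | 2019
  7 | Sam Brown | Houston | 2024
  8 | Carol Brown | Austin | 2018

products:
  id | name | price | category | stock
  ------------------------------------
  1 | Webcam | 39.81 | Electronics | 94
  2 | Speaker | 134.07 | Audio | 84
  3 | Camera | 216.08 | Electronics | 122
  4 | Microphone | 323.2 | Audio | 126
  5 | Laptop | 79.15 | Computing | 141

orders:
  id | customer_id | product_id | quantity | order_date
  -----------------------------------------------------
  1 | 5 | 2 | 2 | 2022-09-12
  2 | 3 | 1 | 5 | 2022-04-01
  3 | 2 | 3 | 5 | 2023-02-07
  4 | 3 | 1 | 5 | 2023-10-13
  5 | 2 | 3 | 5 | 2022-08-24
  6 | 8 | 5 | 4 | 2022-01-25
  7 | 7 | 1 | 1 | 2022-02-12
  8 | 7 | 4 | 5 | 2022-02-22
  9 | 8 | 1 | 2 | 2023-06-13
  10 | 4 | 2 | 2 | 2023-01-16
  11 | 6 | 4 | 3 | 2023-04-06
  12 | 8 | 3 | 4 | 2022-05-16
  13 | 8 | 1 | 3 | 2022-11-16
SELECT p.name FROM products p LEFT JOIN orders c ON c.product_id = p.id WHERE c.id IS NULL

Execution result:
(no rows)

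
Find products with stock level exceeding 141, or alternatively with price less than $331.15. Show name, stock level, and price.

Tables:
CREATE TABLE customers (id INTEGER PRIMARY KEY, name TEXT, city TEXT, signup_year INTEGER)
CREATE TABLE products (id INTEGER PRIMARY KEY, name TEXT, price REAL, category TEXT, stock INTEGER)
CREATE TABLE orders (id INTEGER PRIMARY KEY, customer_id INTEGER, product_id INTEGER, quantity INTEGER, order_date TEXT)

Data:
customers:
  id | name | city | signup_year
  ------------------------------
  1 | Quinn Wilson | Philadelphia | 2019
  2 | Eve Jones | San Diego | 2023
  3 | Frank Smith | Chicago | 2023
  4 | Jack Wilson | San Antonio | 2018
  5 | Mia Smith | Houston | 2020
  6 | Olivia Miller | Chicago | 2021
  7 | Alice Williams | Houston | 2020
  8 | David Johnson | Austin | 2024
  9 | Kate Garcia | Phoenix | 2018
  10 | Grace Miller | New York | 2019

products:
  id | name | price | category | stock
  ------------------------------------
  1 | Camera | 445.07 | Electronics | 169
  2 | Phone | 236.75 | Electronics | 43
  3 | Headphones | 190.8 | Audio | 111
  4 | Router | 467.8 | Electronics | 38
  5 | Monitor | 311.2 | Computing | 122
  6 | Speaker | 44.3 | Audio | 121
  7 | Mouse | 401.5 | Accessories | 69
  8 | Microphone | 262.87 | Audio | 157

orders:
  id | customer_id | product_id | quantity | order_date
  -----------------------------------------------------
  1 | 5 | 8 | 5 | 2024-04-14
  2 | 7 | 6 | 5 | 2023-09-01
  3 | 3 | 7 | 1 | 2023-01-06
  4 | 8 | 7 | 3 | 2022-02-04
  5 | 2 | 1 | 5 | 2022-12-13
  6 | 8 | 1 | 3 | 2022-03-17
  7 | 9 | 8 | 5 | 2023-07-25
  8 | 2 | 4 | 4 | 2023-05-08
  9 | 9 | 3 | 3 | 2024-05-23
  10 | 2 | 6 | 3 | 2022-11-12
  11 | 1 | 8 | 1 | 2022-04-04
SELECT name, stock, price FROM products WHERE stock > 141 OR price < 331.15

Execution result:
name | stock | price
Camera | 169 | 445.07
Phone | 43 | 236.75
Headphones | 111 | 190.80
Monitor | 122 | 311.20
Speaker | 121 | 44.30
Microphone | 157 | 262.87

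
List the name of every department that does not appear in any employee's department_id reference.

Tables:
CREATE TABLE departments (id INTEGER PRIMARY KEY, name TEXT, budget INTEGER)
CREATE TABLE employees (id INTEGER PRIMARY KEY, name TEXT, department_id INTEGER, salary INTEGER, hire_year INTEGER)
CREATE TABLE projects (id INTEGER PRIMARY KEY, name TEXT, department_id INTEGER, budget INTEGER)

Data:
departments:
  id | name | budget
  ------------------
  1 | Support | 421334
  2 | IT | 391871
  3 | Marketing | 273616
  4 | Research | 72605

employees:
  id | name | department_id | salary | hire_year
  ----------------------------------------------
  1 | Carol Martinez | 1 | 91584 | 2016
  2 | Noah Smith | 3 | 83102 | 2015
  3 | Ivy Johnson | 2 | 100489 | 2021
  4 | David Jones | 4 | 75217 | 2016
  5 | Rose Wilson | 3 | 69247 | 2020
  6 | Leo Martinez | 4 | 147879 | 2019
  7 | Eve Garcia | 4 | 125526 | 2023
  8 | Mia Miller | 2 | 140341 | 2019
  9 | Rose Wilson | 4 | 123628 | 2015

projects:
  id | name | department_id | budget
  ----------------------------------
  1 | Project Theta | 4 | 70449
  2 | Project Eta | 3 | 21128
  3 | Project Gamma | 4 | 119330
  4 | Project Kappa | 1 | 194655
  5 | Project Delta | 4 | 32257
SELECT p.name FROM departments p LEFT JOIN employees c ON c.department_id = p.id WHERE c.id IS NULL

Execution result:
(no rows)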